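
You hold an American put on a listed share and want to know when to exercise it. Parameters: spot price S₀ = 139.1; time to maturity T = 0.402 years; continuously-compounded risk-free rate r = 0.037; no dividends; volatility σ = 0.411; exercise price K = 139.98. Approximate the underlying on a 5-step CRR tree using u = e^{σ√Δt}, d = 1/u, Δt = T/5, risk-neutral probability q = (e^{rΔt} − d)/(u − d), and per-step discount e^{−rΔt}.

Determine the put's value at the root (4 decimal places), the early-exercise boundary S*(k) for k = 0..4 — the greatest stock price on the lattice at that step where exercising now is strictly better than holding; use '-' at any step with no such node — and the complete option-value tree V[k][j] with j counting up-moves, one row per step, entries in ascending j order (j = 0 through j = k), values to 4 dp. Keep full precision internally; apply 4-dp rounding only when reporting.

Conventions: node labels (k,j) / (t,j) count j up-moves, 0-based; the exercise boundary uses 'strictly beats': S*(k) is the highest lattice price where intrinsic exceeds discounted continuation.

price = 14.6822
boundary = - - - 98.0598 110.1801
tree:
14.6822
21.7191 7.2600
30.9161 12.0341 2.2079
41.9202 19.3586 4.2887 0.0000
52.7072 29.7999 8.3305 0.0000 0.0000
62.3076 41.9202 16.1816 0.0000 0.0000 0.0000

Δt=0.08040, u=1.12360, d=0.89000, q=0.48365, disc=e^(-rΔt)=0.99703
k=5 terminal: V=max(K-S,0) → 62.3076 41.9202 16.1816 0.0000 0.0000 0.0000
k=4: j=0 S=87.2728 intr=52.7072 cont=52.2914 V=52.7072[EX]; j=1 S=110.1801 intr=29.7999 cont=29.3842 V=29.7999[EX]; j=2 S=139.1000 intr=0.8800 cont=8.3305 V=8.3305[hold]; j=3 S=175.6108 intr=0.0000 cont=0.0000 V=0.0000[hold]; j=4 S=221.7050 intr=0.0000 cont=0.0000 V=0.0000[hold]  S*(4)=110.1801
k=3: j=0 S=98.0598 intr=41.9202 cont=41.5044 V=41.9202[EX]; j=1 S=123.7984 intr=16.1816 cont=19.3586 V=19.3586[hold]; j=2 S=156.2929 intr=0.0000 cont=4.2887 V=4.2887[hold]; j=3 S=197.3165 intr=0.0000 cont=0.0000 V=0.0000[hold]  S*(3)=98.0598
k=2: j=0 S=110.1801 intr=29.7999 cont=30.9161 V=30.9161[hold]; j=1 S=139.1000 intr=0.8800 cont=12.0341 V=12.0341[hold]; j=2 S=175.6108 intr=0.0000 cont=2.2079 V=2.2079[hold]  S*(2)=-
k=1: j=0 S=123.7984 intr=16.1816 cont=21.7191 V=21.7191[hold]; j=1 S=156.2929 intr=0.0000 cont=7.2600 V=7.2600[hold]  S*(1)=-
k=0: j=0 S=139.1000 intr=0.8800 cont=14.6822 V=14.6822[hold]  S*(0)=-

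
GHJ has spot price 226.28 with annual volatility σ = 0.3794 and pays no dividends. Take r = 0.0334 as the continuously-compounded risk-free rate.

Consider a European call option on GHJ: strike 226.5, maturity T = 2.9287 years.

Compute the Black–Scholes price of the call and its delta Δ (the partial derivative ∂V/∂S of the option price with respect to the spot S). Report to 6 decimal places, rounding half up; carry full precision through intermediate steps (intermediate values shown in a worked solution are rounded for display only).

σ√T = 0.3794·√2.9287 = 0.649284
d₁ = (ln(S/K) + (r+σ²/2)T) / (σ√T) = (ln(226.28/226.5) + (0.0334+0.3794²/2)·2.9287) / 0.649284 = (-0.000972 + 0.308604) / 0.649284 = 0.473801
d₂ = d₁ − σ√T = 0.473801 − 0.649284 = -0.175483
e^{−rT} = 0.906813
N(d₁) = 0.682179,  N(d₂) = 0.430350
Call price V = S·N(d₁) − K·e^{−rT}·N(d₂) = 154.363518 − 88.391018 = 65.972501
Δ = N(d₁) = 0.682179

price = 65.972501
Δ = 0.682179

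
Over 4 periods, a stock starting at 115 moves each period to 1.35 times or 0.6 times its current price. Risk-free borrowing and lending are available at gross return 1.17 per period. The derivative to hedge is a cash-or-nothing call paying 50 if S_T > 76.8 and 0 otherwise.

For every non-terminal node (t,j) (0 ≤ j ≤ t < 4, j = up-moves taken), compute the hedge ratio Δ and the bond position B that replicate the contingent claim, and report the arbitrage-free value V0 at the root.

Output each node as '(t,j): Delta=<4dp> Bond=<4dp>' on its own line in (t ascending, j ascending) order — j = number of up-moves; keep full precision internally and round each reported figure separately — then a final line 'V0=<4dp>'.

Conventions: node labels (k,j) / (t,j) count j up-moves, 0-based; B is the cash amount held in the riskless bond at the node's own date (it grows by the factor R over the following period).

(0,0): Delta=0.1505 Bond=2.8358
(1,0): Delta=0.4077 Bond=-14.4255
(1,1): Delta=0.1144 Bond=8.9210
(2,0): Delta=0.0000 Bond=0.0000
(2,1): Delta=0.4649 Bond=-22.2076
(2,2): Delta=0.0652 Bond=20.7466
(3,0): Delta=0.0000 Bond=0.0000
(3,1): Delta=0.0000 Bond=0.0000
(3,2): Delta=0.5301 Bond=-34.1880
(3,3): Delta=0.0000 Bond=42.7350
V0=20.1463

No-arbitrage ⇒ martingale measure with p* = (R−d)/(u−d) = 0.7600.
Terminal payoffs: V(4,0)=0.0000, V(4,1)=0.0000, V(4,2)=0.0000, V(4,3)=50.0000, V(4,4)=50.0000
Node (3,0) S=24.8400: V=(p*·0.0000+(1−p*)·0.0000)/1.17=0.0000; Δ=(0.0000−0.0000)/(33.5340−14.9040)=0.0000; B=V−Δ·S=0.0000
Node (3,1) S=55.8900: V=(p*·0.0000+(1−p*)·0.0000)/1.17=0.0000; Δ=(0.0000−0.0000)/(75.4515−33.5340)=0.0000; B=V−Δ·S=0.0000
Node (3,2) S=125.7525: V=(p*·50.0000+(1−p*)·0.0000)/1.17=32.4786; Δ=(50.0000−0.0000)/(169.7659−75.4515)=0.5301; B=V−Δ·S=-34.1880
Node (3,3) S=282.9431: V=(p*·50.0000+(1−p*)·50.0000)/1.17=42.7350; Δ=(50.0000−50.0000)/(381.9732−169.7659)=0.0000; B=V−Δ·S=42.7350
Node (2,0) S=41.4000: V=(p*·0.0000+(1−p*)·0.0000)/1.17=0.0000; Δ=(0.0000−0.0000)/(55.8900−24.8400)=0.0000; B=V−Δ·S=0.0000
Node (2,1) S=93.1500: V=(p*·32.4786+(1−p*)·0.0000)/1.17=21.0972; Δ=(32.4786−0.0000)/(125.7525−55.8900)=0.4649; B=V−Δ·S=-22.2076
Node (2,2) S=209.5875: V=(p*·42.7350+(1−p*)·32.4786)/1.17=34.4218; Δ=(42.7350−32.4786)/(282.9431−125.7525)=0.0652; B=V−Δ·S=20.7466
Node (1,0) S=69.0000: V=(p*·21.0972+(1−p*)·0.0000)/1.17=13.7042; Δ=(21.0972−0.0000)/(93.1500−41.4000)=0.4077; B=V−Δ·S=-14.4255
Node (1,1) S=155.2500: V=(p*·34.4218+(1−p*)·21.0972)/1.17=26.6871; Δ=(34.4218−21.0972)/(209.5875−93.1500)=0.1144; B=V−Δ·S=8.9210
Node (0,0) S=115.0000: V=(p*·26.6871+(1−p*)·13.7042)/1.17=20.1463; Δ=(26.6871−13.7042)/(155.2500−69.0000)=0.1505; B=V−Δ·S=2.8358
Check: Δ(0,0)·S0 + B(0,0) = 20.1463 = V0.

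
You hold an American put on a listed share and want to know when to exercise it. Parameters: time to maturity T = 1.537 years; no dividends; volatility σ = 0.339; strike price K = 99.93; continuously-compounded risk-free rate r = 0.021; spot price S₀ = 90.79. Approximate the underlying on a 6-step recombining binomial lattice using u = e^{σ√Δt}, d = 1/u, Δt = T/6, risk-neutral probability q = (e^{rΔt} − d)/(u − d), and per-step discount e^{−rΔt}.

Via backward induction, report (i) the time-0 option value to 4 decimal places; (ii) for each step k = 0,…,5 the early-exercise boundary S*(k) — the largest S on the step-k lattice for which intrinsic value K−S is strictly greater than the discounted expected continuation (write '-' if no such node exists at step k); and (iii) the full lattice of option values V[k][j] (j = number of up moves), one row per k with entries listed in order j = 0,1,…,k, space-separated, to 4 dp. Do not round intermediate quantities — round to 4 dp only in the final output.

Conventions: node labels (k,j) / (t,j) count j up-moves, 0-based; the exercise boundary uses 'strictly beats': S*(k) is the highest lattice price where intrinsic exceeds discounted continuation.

Δt=0.25617  u=1.18718  d=0.84233  q=0.47285  discount=0.99463
step 6 (expiry): payoffs max(K−S,0) = 67.5000 54.2236 35.5120 9.1400 0.0000 0.0000 0.0000
step 5: (k=5,j=0): S=38.5001, K−S=61.4299, hold=60.8938 ⇒ V=61.4299 exercise | (k=5,j=1): S=54.2615, K−S=45.6685, hold=45.1323 ⇒ V=45.6685 exercise | (k=5,j=2): S=76.4756, K−S=23.4544, hold=22.9183 ⇒ V=23.4544 exercise | (k=5,j=3): S=107.7838, K−S=0.0000, hold=4.7923 ⇒ V=4.7923 continue | (k=5,j=4): S=151.9091, K−S=0.0000, hold=0.0000 ⇒ V=0.0000 continue | (k=5,j=5): S=214.0989, K−S=0.0000, hold=0.0000 ⇒ V=0.0000 continue  boundary S*=76.4756
step 4: (k=4,j=0): S=45.7064, K−S=54.2236, hold=53.6875 ⇒ V=54.2236 exercise | (k=4,j=1): S=64.4180, K−S=35.5120, hold=34.9758 ⇒ V=35.5120 exercise | (k=4,j=2): S=90.7900, K−S=9.1400, hold=14.5515 ⇒ V=14.5515 continue | (k=4,j=3): S=127.9583, K−S=0.0000, hold=2.5127 ⇒ V=2.5127 continue | (k=4,j=4): S=180.3429, K−S=0.0000, hold=0.0000 ⇒ V=0.0000 continue  boundary S*=64.4180
step 3: (k=3,j=0): S=54.2615, K−S=45.6685, hold=45.1323 ⇒ V=45.6685 exercise | (k=3,j=1): S=76.4756, K−S=23.4544, hold=25.4634 ⇒ V=25.4634 continue | (k=3,j=2): S=107.7838, K−S=0.0000, hold=8.8114 ⇒ V=8.8114 continue | (k=3,j=3): S=151.9091, K−S=0.0000, hold=1.3174 ⇒ V=1.3174 continue  boundary S*=54.2615
step 2: (k=2,j=0): S=64.4180, K−S=35.5120, hold=35.9207 ⇒ V=35.9207 continue | (k=2,j=1): S=90.7900, K−S=9.1400, hold=17.4951 ⇒ V=17.4951 continue | (k=2,j=2): S=127.9583, K−S=0.0000, hold=5.2396 ⇒ V=5.2396 continue  boundary S*=-
step 1: (k=1,j=0): S=76.4756, K−S=23.4544, hold=27.0621 ⇒ V=27.0621 continue | (k=1,j=1): S=107.7838, K−S=0.0000, hold=11.6373 ⇒ V=11.6373 continue  boundary S*=-
step 0: (k=0,j=0): S=90.7900, K−S=9.1400, hold=19.6624 ⇒ V=19.6624 continue  boundary S*=-

price = 19.6624
boundary = - - - 54.2615 64.4180 76.4756
tree:
19.6624
27.0621 11.6373
35.9207 17.4951 5.2396
45.6685 25.4634 8.8114 1.3174
54.2236 35.5120 14.5515 2.5127 0.0000
61.4299 45.6685 23.4544 4.7923 0.0000 0.0000
67.5000 54.2236 35.5120 9.1400 0.0000 0.0000 0.0000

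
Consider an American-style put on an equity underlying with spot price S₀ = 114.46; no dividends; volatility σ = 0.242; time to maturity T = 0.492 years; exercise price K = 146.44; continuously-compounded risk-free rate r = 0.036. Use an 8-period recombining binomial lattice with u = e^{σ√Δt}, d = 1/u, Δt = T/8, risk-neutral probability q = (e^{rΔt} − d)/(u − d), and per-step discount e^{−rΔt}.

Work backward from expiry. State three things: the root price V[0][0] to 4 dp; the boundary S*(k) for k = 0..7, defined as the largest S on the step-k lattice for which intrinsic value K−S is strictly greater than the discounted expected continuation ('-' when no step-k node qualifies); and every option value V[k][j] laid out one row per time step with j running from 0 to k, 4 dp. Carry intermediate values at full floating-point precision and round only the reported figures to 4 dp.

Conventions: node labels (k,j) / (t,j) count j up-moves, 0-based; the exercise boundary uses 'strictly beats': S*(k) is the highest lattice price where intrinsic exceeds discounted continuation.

price = 31.9800
boundary = 114.4600 107.7929 114.4600 121.5395 114.4600 121.5395 129.0569 137.0393
tree:
31.9800
38.6471 25.1358
44.9259 31.9800 18.4962
50.8390 38.6471 24.9005 12.2612
56.4076 44.9259 31.9800 17.8966 6.7572
61.6519 50.8390 38.6471 24.9005 11.0677 2.5356
66.5907 56.4076 44.9259 31.9800 17.3831 4.8877 0.2270
71.2418 61.6519 50.8390 38.6471 24.9005 9.4007 0.4581 0.0000
75.6220 66.5907 56.4076 44.9259 31.9800 17.3831 0.9246 0.0000 0.0000

Δt=0.06150, u=1.06185, d=0.94175, q=0.50346, disc=e^(-rΔt)=0.99779
k=8 terminal: V=max(K-S,0) → 75.6220 66.5907 56.4076 44.9259 31.9800 17.3831 0.9246 0.0000 0.0000
k=7: j=0 S=75.1982 intr=71.2418 cont=70.9180 V=71.2418[EX]; j=1 S=84.7881 intr=61.6519 cont=61.3280 V=61.6519[EX]; j=2 S=95.6010 intr=50.8390 cont=50.5151 V=50.8390[EX]; j=3 S=107.7929 intr=38.6471 cont=38.3233 V=38.6471[EX]; j=4 S=121.5395 intr=24.9005 cont=24.5766 V=24.9005[EX]; j=5 S=137.0393 intr=9.4007 cont=9.0769 V=9.4007[EX]; j=6 S=154.5157 intr=0.0000 cont=0.4581 V=0.4581[hold]; j=7 S=174.2209 intr=0.0000 cont=0.0000 V=0.0000[hold]  S*(7)=137.0393
k=6: j=0 S=79.8493 intr=66.5907 cont=66.2668 V=66.5907[EX]; j=1 S=90.0324 intr=56.4076 cont=56.0838 V=56.4076[EX]; j=2 S=101.5141 intr=44.9259 cont=44.6021 V=44.9259[EX]; j=3 S=114.4600 intr=31.9800 cont=31.6561 V=31.9800[EX]; j=4 S=129.0569 intr=17.3831 cont=17.0592 V=17.3831[EX]; j=5 S=145.5154 intr=0.9246 cont=4.8877 V=4.8877[hold]; j=6 S=164.0727 intr=0.0000 cont=0.2270 V=0.2270[hold]  S*(6)=129.0569
k=5: j=0 S=84.7881 intr=61.6519 cont=61.3280 V=61.6519[EX]; j=1 S=95.6010 intr=50.8390 cont=50.5151 V=50.8390[EX]; j=2 S=107.7929 intr=38.6471 cont=38.3233 V=38.6471[EX]; j=3 S=121.5395 intr=24.9005 cont=24.5766 V=24.9005[EX]; j=4 S=137.0393 intr=9.4007 cont=11.0677 V=11.0677[hold]; j=5 S=154.5157 intr=0.0000 cont=2.5356 V=2.5356[hold]  S*(5)=121.5395
k=4: j=0 S=90.0324 intr=56.4076 cont=56.0838 V=56.4076[EX]; j=1 S=101.5141 intr=44.9259 cont=44.6021 V=44.9259[EX]; j=2 S=114.4600 intr=31.9800 cont=31.6561 V=31.9800[EX]; j=3 S=129.0569 intr=17.3831 cont=17.8966 V=17.8966[hold]; j=4 S=145.5154 intr=0.9246 cont=6.7572 V=6.7572[hold]  S*(4)=114.4600
k=3: j=0 S=95.6010 intr=50.8390 cont=50.5151 V=50.8390[EX]; j=1 S=107.7929 intr=38.6471 cont=38.3233 V=38.6471[EX]; j=2 S=121.5395 intr=24.9005 cont=24.8346 V=24.9005[EX]; j=3 S=137.0393 intr=9.4007 cont=12.2612 V=12.2612[hold]  S*(3)=121.5395
k=2: j=0 S=101.5141 intr=44.9259 cont=44.6021 V=44.9259[EX]; j=1 S=114.4600 intr=31.9800 cont=31.6561 V=31.9800[EX]; j=2 S=129.0569 intr=17.3831 cont=18.4962 V=18.4962[hold]  S*(2)=114.4600
k=1: j=0 S=107.7929 intr=38.6471 cont=38.3233 V=38.6471[EX]; j=1 S=121.5395 intr=24.9005 cont=25.1358 V=25.1358[hold]  S*(1)=107.7929
k=0: j=0 S=114.4600 intr=31.9800 cont=31.7743 V=31.9800[EX]  S*(0)=114.4600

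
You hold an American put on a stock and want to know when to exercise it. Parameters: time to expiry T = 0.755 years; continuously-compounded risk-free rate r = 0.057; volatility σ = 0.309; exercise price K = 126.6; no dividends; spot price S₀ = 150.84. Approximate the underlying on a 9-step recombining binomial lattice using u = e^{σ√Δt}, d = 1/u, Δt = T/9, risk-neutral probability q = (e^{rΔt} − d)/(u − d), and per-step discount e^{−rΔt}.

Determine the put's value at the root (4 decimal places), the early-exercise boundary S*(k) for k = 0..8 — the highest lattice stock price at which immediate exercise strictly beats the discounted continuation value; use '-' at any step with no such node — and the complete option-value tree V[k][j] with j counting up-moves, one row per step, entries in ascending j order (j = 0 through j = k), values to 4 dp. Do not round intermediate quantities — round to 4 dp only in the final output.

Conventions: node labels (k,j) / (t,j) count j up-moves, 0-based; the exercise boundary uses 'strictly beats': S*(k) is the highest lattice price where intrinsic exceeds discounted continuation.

Δt=0.08389  u=1.09362  d=0.91439  q=0.50438  discount=0.99523
step 9 (expiry): payoffs max(K−S,0) = 59.1934 45.9807 30.1782 11.2781 0.0000 0.0000 0.0000 0.0000 0.0000 0.0000
step 8: (k=8,j=0): S=73.7175, K−S=52.8825, hold=52.2786 ⇒ V=52.8825 exercise | (k=8,j=1): S=88.1672, K−S=38.4328, hold=37.8289 ⇒ V=38.4328 exercise | (k=8,j=2): S=105.4493, K−S=21.1507, hold=20.5468 ⇒ V=21.1507 exercise | (k=8,j=3): S=126.1189, K−S=0.4811, hold=5.5630 ⇒ V=5.5630 continue | (k=8,j=4): S=150.8400, K−S=0.0000, hold=0.0000 ⇒ V=0.0000 continue | (k=8,j=5): S=180.4069, K−S=0.0000, hold=0.0000 ⇒ V=0.0000 continue | (k=8,j=6): S=215.7692, K−S=0.0000, hold=0.0000 ⇒ V=0.0000 continue | (k=8,j=7): S=258.0632, K−S=0.0000, hold=0.0000 ⇒ V=0.0000 continue | (k=8,j=8): S=308.6473, K−S=0.0000, hold=0.0000 ⇒ V=0.0000 continue  boundary S*=105.4493
step 7: (k=7,j=0): S=80.6193, K−S=45.9807, hold=45.3768 ⇒ V=45.9807 exercise | (k=7,j=1): S=96.4218, K−S=30.1782, hold=29.5743 ⇒ V=30.1782 exercise | (k=7,j=2): S=115.3219, K−S=11.2781, hold=13.2251 ⇒ V=13.2251 continue | (k=7,j=3): S=137.9267, K−S=0.0000, hold=2.7439 ⇒ V=2.7439 continue | (k=7,j=4): S=164.9623, K−S=0.0000, hold=0.0000 ⇒ V=0.0000 continue | (k=7,j=5): S=197.2974, K−S=0.0000, hold=0.0000 ⇒ V=0.0000 continue | (k=7,j=6): S=235.9705, K−S=0.0000, hold=0.0000 ⇒ V=0.0000 continue | (k=7,j=7): S=282.2242, K−S=0.0000, hold=0.0000 ⇒ V=0.0000 continue  boundary S*=96.4218
step 6: (k=6,j=0): S=88.1672, K−S=38.4328, hold=37.8289 ⇒ V=38.4328 exercise | (k=6,j=1): S=105.4493, K−S=21.1507, hold=21.5242 ⇒ V=21.5242 continue | (k=6,j=2): S=126.1189, K−S=0.4811, hold=7.9007 ⇒ V=7.9007 continue | (k=6,j=3): S=150.8400, K−S=0.0000, hold=1.3535 ⇒ V=1.3535 continue | (k=6,j=4): S=180.4069, K−S=0.0000, hold=0.0000 ⇒ V=0.0000 continue | (k=6,j=5): S=215.7692, K−S=0.0000, hold=0.0000 ⇒ V=0.0000 continue | (k=6,j=6): S=258.0632, K−S=0.0000, hold=0.0000 ⇒ V=0.0000 continue  boundary S*=88.1672
step 5: (k=5,j=0): S=96.4218, K−S=30.1782, hold=29.7617 ⇒ V=30.1782 exercise | (k=5,j=1): S=115.3219, K−S=11.2781, hold=14.5829 ⇒ V=14.5829 continue | (k=5,j=2): S=137.9267, K−S=0.0000, hold=4.5765 ⇒ V=4.5765 continue | (k=5,j=3): S=164.9623, K−S=0.0000, hold=0.6676 ⇒ V=0.6676 continue | (k=5,j=4): S=197.2974, K−S=0.0000, hold=0.0000 ⇒ V=0.0000 continue | (k=5,j=5): S=235.9705, K−S=0.0000, hold=0.0000 ⇒ V=0.0000 continue  boundary S*=96.4218
step 4: (k=4,j=0): S=105.4493, K−S=21.1507, hold=22.2057 ⇒ V=22.2057 continue | (k=4,j=1): S=126.1189, K−S=0.4811, hold=9.4903 ⇒ V=9.4903 continue | (k=4,j=2): S=150.8400, K−S=0.0000, hold=2.5925 ⇒ V=2.5925 continue | (k=4,j=3): S=180.4069, K−S=0.0000, hold=0.3293 ⇒ V=0.3293 continue | (k=4,j=4): S=215.7692, K−S=0.0000, hold=0.0000 ⇒ V=0.0000 continue  boundary S*=-
step 3: (k=3,j=0): S=115.3219, K−S=11.2781, hold=15.7170 ⇒ V=15.7170 continue | (k=3,j=1): S=137.9267, K−S=0.0000, hold=5.9825 ⇒ V=5.9825 continue | (k=3,j=2): S=164.9623, K−S=0.0000, hold=1.4440 ⇒ V=1.4440 continue | (k=3,j=3): S=197.2974, K−S=0.0000, hold=0.1624 ⇒ V=0.1624 continue  boundary S*=-
step 2: (k=2,j=0): S=126.1189, K−S=0.4811, hold=10.7555 ⇒ V=10.7555 continue | (k=2,j=1): S=150.8400, K−S=0.0000, hold=3.6758 ⇒ V=3.6758 continue | (k=2,j=2): S=180.4069, K−S=0.0000, hold=0.7938 ⇒ V=0.7938 continue  boundary S*=-
step 1: (k=1,j=0): S=137.9267, K−S=0.0000, hold=7.1503 ⇒ V=7.1503 continue | (k=1,j=1): S=164.9623, K−S=0.0000, hold=2.2116 ⇒ V=2.2116 continue  boundary S*=-
step 0: (k=0,j=0): S=150.8400, K−S=0.0000, hold=4.6371 ⇒ V=4.6371 continue  boundary S*=-

price = 4.6371
boundary = - - - - - 96.4218 88.1672 96.4218 105.4493
tree:
4.6371
7.1503 2.2116
10.7555 3.6758 0.7938
15.7170 5.9825 1.4440 0.1624
22.2057 9.4903 2.5925 0.3293 0.0000
30.1782 14.5829 4.5765 0.6676 0.0000 0.0000
38.4328 21.5242 7.9007 1.3535 0.0000 0.0000 0.0000
45.9807 30.1782 13.2251 2.7439 0.0000 0.0000 0.0000 0.0000
52.8825 38.4328 21.1507 5.5630 0.0000 0.0000 0.0000 0.0000 0.0000
59.1934 45.9807 30.1782 11.2781 0.0000 0.0000 0.0000 0.0000 0.0000 0.0000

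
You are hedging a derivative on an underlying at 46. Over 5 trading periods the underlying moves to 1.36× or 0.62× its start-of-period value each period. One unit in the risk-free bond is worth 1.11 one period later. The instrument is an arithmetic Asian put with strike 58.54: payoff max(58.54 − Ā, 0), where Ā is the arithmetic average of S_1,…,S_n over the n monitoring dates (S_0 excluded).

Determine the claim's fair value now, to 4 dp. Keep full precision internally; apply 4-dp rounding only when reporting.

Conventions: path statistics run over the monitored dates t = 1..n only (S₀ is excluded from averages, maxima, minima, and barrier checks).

Under the martingale measure an up-move has probability p* = 0.6622; value the claim as the probability-weighted average of per-path payoffs, discounted 5 periods at R = 1.11.
Enumerate all 2^5 = 32 price paths (U = up ×1.36, D = down ×0.62); each path with k up-moves has probability p*^k·(1−p*)^(5−k).
DDDDD: Ā=13.6354, payoff=44.9046, prob=0.004401
UDDDD: Ā=29.9098, payoff=28.6302, prob=0.008626
DUDDD: Ā=23.1018, payoff=35.4382, prob=0.008626
UUDDD: Ā=50.6750, payoff=7.8650, prob=0.016906
DDUDD: Ā=18.8809, payoff=39.6591, prob=0.008626
UDUDD: Ā=41.4161, payoff=17.1239, prob=0.016906
DUUDD: Ā=34.6081, payoff=23.9319, prob=0.016906
UUUDD: Ā=75.9145, payoff=0.0000, prob=0.033137
DDDUD: Ā=16.2639, payoff=42.2761, prob=0.008626
UDDUD: Ā=35.6756, payoff=22.8644, prob=0.016906
DUDUD: Ā=28.8676, payoff=29.6724, prob=0.016906
UUDUD: Ā=63.3225, payoff=0.0000, prob=0.033137
DDUUD: Ā=24.6466, payoff=33.8934, prob=0.016906
UDUUD: Ā=54.0636, payoff=4.4764, prob=0.033137
DUUUD: Ā=47.2556, payoff=11.2844, prob=0.033137
UUUUD: Ā=103.6574, payoff=0.0000, prob=0.064948
DDDDU: Ā=14.6413, payoff=43.8987, prob=0.008626
UDDDU: Ā=32.1165, payoff=26.4235, prob=0.016906
DUDDU: Ā=25.3085, payoff=33.2315, prob=0.016906
UUDDU: Ā=55.5154, payoff=3.0246, prob=0.033137
DDUDU: Ā=21.0875, payoff=37.4525, prob=0.016906
UDUDU: Ā=46.2565, payoff=12.2835, prob=0.033137
DUUDU: Ā=39.4485, payoff=19.0915, prob=0.033137
UUUDU: Ā=86.5322, payoff=0.0000, prob=0.064948
DDDUU: Ā=18.4705, payoff=40.0695, prob=0.016906
UDDUU: Ā=40.5160, payoff=18.0240, prob=0.033137
DUDUU: Ā=33.7080, payoff=24.8320, prob=0.033137
UUDUU: Ā=73.9401, payoff=0.0000, prob=0.064948
DDUUU: Ā=29.4870, payoff=29.0530, prob=0.033137
UDUUU: Ā=64.6812, payoff=0.0000, prob=0.064948
DUUUU: Ā=57.8732, payoff=0.6668, prob=0.064948
UUUUU: Ā=126.9477, payoff=0.0000, prob=0.127298
Price = Σ prob·payoff / R^5 = 10.531456 / 1.685058 = 6.2499

price = 6.2499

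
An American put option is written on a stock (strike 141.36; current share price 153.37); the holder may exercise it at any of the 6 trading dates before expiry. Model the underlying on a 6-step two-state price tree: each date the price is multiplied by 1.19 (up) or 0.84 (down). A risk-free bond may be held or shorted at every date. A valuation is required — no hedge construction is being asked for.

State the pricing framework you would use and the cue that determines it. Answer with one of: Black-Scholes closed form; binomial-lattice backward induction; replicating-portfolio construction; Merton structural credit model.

Key observation: an American put (K = 141.36, S₀ = 153.37) on a 6-date tree has no closed form — the optimal stopping decision is embedded and must be resolved recursively from expiry.

framework: binomial-lattice backward induction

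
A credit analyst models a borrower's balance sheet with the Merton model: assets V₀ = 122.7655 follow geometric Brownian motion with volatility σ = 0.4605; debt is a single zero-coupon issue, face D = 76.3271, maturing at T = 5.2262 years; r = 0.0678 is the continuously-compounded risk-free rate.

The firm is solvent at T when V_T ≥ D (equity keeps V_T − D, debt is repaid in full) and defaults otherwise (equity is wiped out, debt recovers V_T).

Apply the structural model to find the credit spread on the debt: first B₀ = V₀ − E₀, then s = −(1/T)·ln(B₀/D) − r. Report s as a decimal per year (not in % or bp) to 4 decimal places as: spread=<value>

With assets at 122.7655 and a single debt payment of 76.3271 at 5.2262 years:
d₁ = [ln(V₀/D) + (r + σ²/2)T] / (σ√T)
   = [ln(122.7655/76.3271) + (0.0678 + 0.5·0.4605²)·5.2262] / (0.4605·√5.2262)
   = [0.475248 + 0.908471] / 1.052744 = 1.314393
d₂ = d₁ − σ√T = 1.314393 − 1.052744 = 0.261649
N(d₁) = 0.905643,  N(d₂) = 0.603204,  e^(−rT) = 0.701639
E₀ = V₀·N(d₁) − D·e^(−rT)·N(d₂)
   = 122.7655·0.905643 − 76.3271·0.701639·0.603204 = 78.877686
B₀ = V₀ − E₀ = 122.7655 − 78.877686 = 43.887814
spread = −(1/T)·ln(B₀/D) − r = −(1/5.2262)·ln(43.887814/76.3271) − 0.0678 = 0.03808790

spread=0.0381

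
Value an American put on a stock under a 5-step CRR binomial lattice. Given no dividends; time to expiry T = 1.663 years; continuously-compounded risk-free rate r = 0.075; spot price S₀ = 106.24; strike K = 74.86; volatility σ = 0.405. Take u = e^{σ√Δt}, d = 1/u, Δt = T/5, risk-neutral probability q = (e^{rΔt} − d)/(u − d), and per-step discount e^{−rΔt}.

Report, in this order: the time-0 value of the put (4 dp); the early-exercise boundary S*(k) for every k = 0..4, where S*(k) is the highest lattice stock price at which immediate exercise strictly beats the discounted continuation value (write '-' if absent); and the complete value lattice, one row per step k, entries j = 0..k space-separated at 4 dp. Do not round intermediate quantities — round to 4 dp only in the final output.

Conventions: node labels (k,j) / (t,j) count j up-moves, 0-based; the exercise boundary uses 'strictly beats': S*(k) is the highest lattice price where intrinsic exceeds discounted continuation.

price = 4.5212
boundary = - - - 52.7199 41.7384
tree:
4.5212
7.9121 1.2985
13.4866 2.6386 0.0000
22.1401 5.3618 0.0000 0.0000
33.1216 10.8955 0.0000 0.0000 0.0000
41.8156 22.1401 0.0000 0.0000 0.0000 0.0000

params: Δt=0.33260 u=1.26310 d=0.79170 q=0.49545 e^(-rΔt)=0.97536
t_5 payoffs: 41.8156 22.1401 0.0000 0.0000 0.0000 0.0000
t_4: node(4,0) S=41.7384 payoff=33.1216 vs cont=31.2773 → 33.1216 [stop]  node(4,1) S=66.5905 payoff=8.2695 vs cont=10.8955 → 10.8955 [wait]  node(4,2) S=106.2400 payoff=0.0000 vs cont=0.0000 → 0.0000 [wait]  node(4,3) S=169.4978 payoff=0.0000 vs cont=0.0000 → 0.0000 [wait]  node(4,4) S=270.4207 payoff=0.0000 vs cont=0.0000 → 0.0000 [wait]  ⇒ S*(4)=41.7384
t_3: node(3,0) S=52.7199 payoff=22.1401 vs cont=21.5649 → 22.1401 [stop]  node(3,1) S=84.1105 payoff=0.0000 vs cont=5.3618 → 5.3618 [wait]  node(3,2) S=134.1918 payoff=0.0000 vs cont=0.0000 → 0.0000 [wait]  node(3,3) S=214.0927 payoff=0.0000 vs cont=0.0000 → 0.0000 [wait]  ⇒ S*(3)=52.7199
t_2: node(2,0) S=66.5905 payoff=8.2695 vs cont=13.4866 → 13.4866 [wait]  node(2,1) S=106.2400 payoff=0.0000 vs cont=2.6386 → 2.6386 [wait]  node(2,2) S=169.4978 payoff=0.0000 vs cont=0.0000 → 0.0000 [wait]  ⇒ S*(2)=-
t_1: node(1,0) S=84.1105 payoff=0.0000 vs cont=7.9121 → 7.9121 [wait]  node(1,1) S=134.1918 payoff=0.0000 vs cont=1.2985 → 1.2985 [wait]  ⇒ S*(1)=-
t_0: node(0,0) S=106.2400 payoff=0.0000 vs cont=4.5212 → 4.5212 [wait]  ⇒ S*(0)=-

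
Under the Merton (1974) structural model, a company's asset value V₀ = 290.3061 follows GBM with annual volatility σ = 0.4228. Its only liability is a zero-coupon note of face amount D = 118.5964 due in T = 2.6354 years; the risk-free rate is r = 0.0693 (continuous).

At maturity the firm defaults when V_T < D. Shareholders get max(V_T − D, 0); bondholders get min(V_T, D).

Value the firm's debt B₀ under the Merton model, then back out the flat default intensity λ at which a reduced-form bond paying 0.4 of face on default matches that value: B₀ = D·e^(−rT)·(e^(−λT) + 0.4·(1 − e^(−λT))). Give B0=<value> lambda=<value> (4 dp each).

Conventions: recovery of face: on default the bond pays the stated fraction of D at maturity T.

With assets at 290.3061 and a single debt payment of 118.5964 at 2.6354 years:
d₁ = [ln(V₀/D) + (r + σ²/2)T] / (σ√T)
   = [ln(290.3061/118.5964) + (0.0693 + 0.5·0.4228²)·2.6354] / (0.4228·√2.6354)
   = [0.895210 + 0.418185] / 0.686370 = 1.913538
d₂ = d₁ − σ√T = 1.913538 − 0.686370 = 1.227168
N(d₁) = 0.972160,  N(d₂) = 0.890120,  e^(−rT) = 0.833074
E₀ = V₀·N(d₁) − D·e^(−rT)·N(d₂)
   = 290.3061·0.972160 − 118.5964·0.833074·0.890120 = 194.280621
B₀ = V₀ − E₀ = 290.3061 − 194.280621 = 96.025479
e^(−λT) = (B₀·e^(rT)/D − 0.4)/(1 − 0.4) = (96.0255·1.200374/118.5964 − 0.4)/0.6 = 0.95320430
λ = −ln(0.95320430)/2.6354 = 0.018185

B0=96.0255 lambda=0.0182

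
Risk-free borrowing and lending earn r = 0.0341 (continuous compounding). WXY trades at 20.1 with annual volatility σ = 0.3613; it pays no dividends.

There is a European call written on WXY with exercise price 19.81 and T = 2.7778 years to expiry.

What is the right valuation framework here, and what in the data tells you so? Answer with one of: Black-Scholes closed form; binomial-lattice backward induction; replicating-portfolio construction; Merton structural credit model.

Key observation: a European-exercise option on WXY struck at 19.81 — a GBM underlying with constant parameters — admits an analytic price: the data contain no early exercise, no discrete tree, no debt structure.

framework: Black-Scholes closed form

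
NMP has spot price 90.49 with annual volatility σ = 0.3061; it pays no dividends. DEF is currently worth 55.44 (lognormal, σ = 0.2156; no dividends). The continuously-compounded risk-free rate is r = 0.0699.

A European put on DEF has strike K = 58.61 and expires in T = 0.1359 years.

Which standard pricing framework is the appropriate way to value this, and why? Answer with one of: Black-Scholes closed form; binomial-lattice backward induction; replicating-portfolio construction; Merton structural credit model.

framework: Black-Scholes closed form

Key observation: a European claim on DEF (strike 58.61) — a lognormal (GBM) underlying with constant rate and volatility — has an exact closed-form value; no lattice or capital structure is involved.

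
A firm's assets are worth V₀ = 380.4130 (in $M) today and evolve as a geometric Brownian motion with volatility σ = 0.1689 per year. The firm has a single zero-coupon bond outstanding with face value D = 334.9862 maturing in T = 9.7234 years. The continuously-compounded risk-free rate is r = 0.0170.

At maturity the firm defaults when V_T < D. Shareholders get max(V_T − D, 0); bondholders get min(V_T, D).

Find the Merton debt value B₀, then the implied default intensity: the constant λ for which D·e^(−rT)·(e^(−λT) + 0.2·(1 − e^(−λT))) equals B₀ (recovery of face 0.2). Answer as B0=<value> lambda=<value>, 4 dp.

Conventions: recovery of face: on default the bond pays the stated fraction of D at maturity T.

B0=253.1379 lambda=0.0150

Equity is a call on the firm's assets struck at D = 334.9862:
d₁ = [ln(V₀/D) + (r + σ²/2)T] / (σ√T)
   = [ln(380.4130/334.9862) + (0.0170 + 0.5·0.1689²)·9.7234] / (0.1689·√9.7234)
   = [0.127168 + 0.303989] / 0.526670 = 0.818647
d₂ = d₁ − σ√T = 0.818647 − 0.526670 = 0.291976
N(d₁) = 0.793506,  N(d₂) = 0.614848,  e^(−rT) = 0.847641
E₀ = V₀·N(d₁) − D·e^(−rT)·N(d₂)
   = 380.4130·0.793506 − 334.9862·0.847641·0.614848 = 127.275144
B₀ = V₀ − E₀ = 380.4130 − 127.275144 = 253.137856
e^(−λT) = (B₀·e^(rT)/D − 0.2)/(1 − 0.2) = (253.1379·1.179744/334.9862 − 0.2)/0.8 = 0.86436687
λ = −ln(0.86436687)/9.7234 = 0.014990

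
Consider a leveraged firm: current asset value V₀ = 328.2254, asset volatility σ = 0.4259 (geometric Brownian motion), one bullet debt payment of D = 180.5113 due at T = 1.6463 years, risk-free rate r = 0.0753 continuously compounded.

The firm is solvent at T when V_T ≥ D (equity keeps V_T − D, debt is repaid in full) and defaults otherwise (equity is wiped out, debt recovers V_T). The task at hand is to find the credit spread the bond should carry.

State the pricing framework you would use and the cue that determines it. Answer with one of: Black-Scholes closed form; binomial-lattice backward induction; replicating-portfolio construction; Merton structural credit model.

framework: Merton structural credit model

Key observation: with the firm-asset dynamics (V₀ = 328.2254) and a single zero-coupon liability of face 180.5113 given, debt value, spread, and default probability all derive from the option view of the balance sheet.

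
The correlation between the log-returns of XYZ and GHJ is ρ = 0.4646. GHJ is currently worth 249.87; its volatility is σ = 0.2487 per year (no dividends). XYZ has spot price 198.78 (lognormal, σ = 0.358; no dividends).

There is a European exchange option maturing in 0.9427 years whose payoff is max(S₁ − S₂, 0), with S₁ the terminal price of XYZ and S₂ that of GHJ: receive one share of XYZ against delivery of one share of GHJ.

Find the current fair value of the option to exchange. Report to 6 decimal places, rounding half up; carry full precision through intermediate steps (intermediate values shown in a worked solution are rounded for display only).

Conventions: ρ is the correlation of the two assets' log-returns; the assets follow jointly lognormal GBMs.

σ_eff = √(σ₁² + σ₂² − 2ρσ₁σ₂) = √(0.358² + 0.2487² − 2·0.4646·0.358·0.2487) = 0.327543
d₁ = (ln(S₁/S₂) + (q₂ − q₁ + σ_eff²/2)T) / (σ_eff√T) = (ln(198.78/249.87) + (0.0 − 0.0 + 0.053642)·0.9427) / 0.318021 = -0.560257
d₂ = d₁ − σ_eff√T = -0.560257 − 0.318021 = -0.878278
N(d₁) = 0.287652,  N(d₂) = 0.189896
V = S₁·e^{−q₁T}·N(d₁) − S₂·e^{−q₂T}·N(d₂) = 57.179486 − 47.449432 = 9.730054
Key observation: r never enters — measured in units of GHJ, the claim is a call on S₁/S₂ struck at 1, so only the dividend yields and σ_eff matter.

exchange price = 9.730054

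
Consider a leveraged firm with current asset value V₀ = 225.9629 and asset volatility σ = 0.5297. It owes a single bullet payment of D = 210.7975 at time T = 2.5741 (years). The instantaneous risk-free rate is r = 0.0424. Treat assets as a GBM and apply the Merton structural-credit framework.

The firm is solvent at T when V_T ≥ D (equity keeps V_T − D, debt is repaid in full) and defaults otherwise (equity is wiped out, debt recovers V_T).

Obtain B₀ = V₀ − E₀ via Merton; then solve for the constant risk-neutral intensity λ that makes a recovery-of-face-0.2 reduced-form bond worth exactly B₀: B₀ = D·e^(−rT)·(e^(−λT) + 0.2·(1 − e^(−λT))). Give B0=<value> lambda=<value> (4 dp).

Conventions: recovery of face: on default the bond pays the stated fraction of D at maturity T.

B0=137.7884 lambda=0.1607

Apply the equity-as-call identities (strike 210.7975, horizon 2.5741 years):
d₁ = [ln(V₀/D) + (r + σ²/2)T] / (σ√T)
   = [ln(225.9629/210.7975) + (0.0424 + 0.5·0.5297²)·2.5741] / (0.5297·√2.5741)
   = [0.069473 + 0.470265] / 0.849851 = 0.635097
d₂ = d₁ − σ√T = 0.635097 − 0.849851 = -0.214754
N(d₁) = 0.737318,  N(d₂) = 0.414980,  e^(−rT) = 0.896603
E₀ = V₀·N(d₁) − D·e^(−rT)·N(d₂)
   = 225.9629·0.737318 − 210.7975·0.896603·0.414980 = 88.174517
B₀ = V₀ − E₀ = 225.9629 − 88.174517 = 137.788383
e^(−λT) = (B₀·e^(rT)/D − 0.2)/(1 − 0.2) = (137.7884·1.115321/210.7975 − 0.2)/0.8 = 0.66129065
λ = −ln(0.66129065)/2.5741 = 0.160663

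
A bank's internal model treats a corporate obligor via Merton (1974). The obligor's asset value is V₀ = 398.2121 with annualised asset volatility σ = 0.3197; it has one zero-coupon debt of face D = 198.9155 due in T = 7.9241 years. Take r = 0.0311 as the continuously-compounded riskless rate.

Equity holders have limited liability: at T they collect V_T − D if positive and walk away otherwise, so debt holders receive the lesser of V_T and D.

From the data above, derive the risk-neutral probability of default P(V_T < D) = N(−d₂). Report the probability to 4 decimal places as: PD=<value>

PD=0.2759

Work the structural quantities from V₀ = 398.2121 against face 198.9155:
d₁ = [ln(V₀/D) + (r + σ²/2)T] / (σ√T)
   = [ln(398.2121/198.9155) + (0.0311 + 0.5·0.3197²)·7.9241] / (0.3197·√7.9241)
   = [0.694105 + 0.651393] / 0.899948 = 1.495083
d₂ = d₁ − σ√T = 1.495083 − 0.899948 = 0.595135
risk-neutral PD = N(−d₂) = N(-0.595135) = 0.275877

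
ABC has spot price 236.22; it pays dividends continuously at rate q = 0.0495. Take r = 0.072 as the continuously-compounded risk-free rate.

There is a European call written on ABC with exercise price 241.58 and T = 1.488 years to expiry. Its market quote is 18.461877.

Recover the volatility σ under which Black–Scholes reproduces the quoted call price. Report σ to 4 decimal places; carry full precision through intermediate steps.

At σ = 0.1625 the Black–Scholes value reproduces the quote:
σ√T = 0.1625·√1.488 = 0.198223
d₁ = (ln(S/K) + (r−q+σ²/2)T) / (σ√T) = (ln(236.22/241.58) + (0.072−0.0495+0.1625²/2)·1.488) / 0.198223 = (-0.022437 + 0.053126) / 0.198223 = 0.154821
d₂ = d₁ − σ√T = 0.154821 − 0.198223 = -0.043402
e^{−rT} = 0.898403
e^{−qT} = 0.928991
N(d₁) = 0.561519,  N(d₂) = 0.482690
V = S·e^{−qT}·N(d₁) − K·e^{−rT}·N(d₂) = 123.223223 − 104.761346 = 18.461877 (the quoted price), and the Black–Scholes price is strictly increasing in σ, so σ is unique

sigma = 0.1625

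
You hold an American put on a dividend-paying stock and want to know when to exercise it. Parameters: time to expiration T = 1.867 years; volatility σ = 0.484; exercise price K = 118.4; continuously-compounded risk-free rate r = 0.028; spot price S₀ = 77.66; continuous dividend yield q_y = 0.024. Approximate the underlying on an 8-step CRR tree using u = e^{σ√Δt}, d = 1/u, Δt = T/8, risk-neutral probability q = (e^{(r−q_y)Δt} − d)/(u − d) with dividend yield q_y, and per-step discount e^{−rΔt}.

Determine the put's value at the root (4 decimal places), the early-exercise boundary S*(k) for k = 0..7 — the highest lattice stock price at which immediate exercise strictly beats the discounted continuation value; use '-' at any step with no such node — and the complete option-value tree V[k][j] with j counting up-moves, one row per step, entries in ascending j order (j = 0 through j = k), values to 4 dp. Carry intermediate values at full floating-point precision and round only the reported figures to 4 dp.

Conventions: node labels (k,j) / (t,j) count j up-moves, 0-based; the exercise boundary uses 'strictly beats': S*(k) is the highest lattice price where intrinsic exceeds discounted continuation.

price = 48.4082
boundary = - - 48.6528 38.5091 48.6528 61.4685 48.6528 61.4685
tree:
48.4082
58.9785 35.8754
69.7472 46.3532 23.2733
79.8909 57.9237 32.5365 12.0075
87.9197 69.7472 43.9608 18.6988 3.7986
94.2746 79.8909 56.9315 28.3538 6.8742 0.0000
99.3046 87.9197 69.7472 41.3853 12.4401 0.0000 0.0000
103.2858 94.2746 79.8909 56.9315 22.5124 0.0000 0.0000 0.0000
106.4370 99.3046 87.9197 69.7472 40.7400 0.0000 0.0000 0.0000 0.0000

Δt=0.23337  u=1.26341  d=0.79151  q=0.44379  discount=0.99349
step 8 (expiry): payoffs max(K−S,0) = 106.4370 99.3046 87.9197 69.7472 40.7400 0.0000 0.0000 0.0000 0.0000
step 7: (k=7,j=0): S=15.1142, K−S=103.2858, hold=102.5991 ⇒ V=103.2858 exercise | (k=7,j=1): S=24.1254, K−S=94.2746, hold=93.6382 ⇒ V=94.2746 exercise | (k=7,j=2): S=38.5091, K−S=79.8909, hold=79.3348 ⇒ V=79.8909 exercise | (k=7,j=3): S=61.4685, K−S=56.9315, hold=56.5036 ⇒ V=56.9315 exercise | (k=7,j=4): S=98.1165, K−S=20.2835, hold=22.5124 ⇒ V=22.5124 continue | (k=7,j=5): S=156.6142, K−S=0.0000, hold=0.0000 ⇒ V=0.0000 continue | (k=7,j=6): S=249.9887, K−S=0.0000, hold=0.0000 ⇒ V=0.0000 continue | (k=7,j=7): S=399.0337, K−S=0.0000, hold=0.0000 ⇒ V=0.0000 continue  boundary S*=61.4685
step 6: (k=6,j=0): S=19.0954, K−S=99.3046, hold=98.6400 ⇒ V=99.3046 exercise | (k=6,j=1): S=30.4803, K−S=87.9197, hold=87.3188 ⇒ V=87.9197 exercise | (k=6,j=2): S=48.6528, K−S=69.7472, hold=69.2477 ⇒ V=69.7472 exercise | (k=6,j=3): S=77.6600, K−S=40.7400, hold=41.3853 ⇒ V=41.3853 continue | (k=6,j=4): S=123.9614, K−S=0.0000, hold=12.4401 ⇒ V=12.4401 continue | (k=6,j=5): S=197.8681, K−S=0.0000, hold=0.0000 ⇒ V=0.0000 continue | (k=6,j=6): S=315.8384, K−S=0.0000, hold=0.0000 ⇒ V=0.0000 continue  boundary S*=48.6528
step 5: (k=5,j=0): S=24.1254, K−S=94.2746, hold=93.6382 ⇒ V=94.2746 exercise | (k=5,j=1): S=38.5091, K−S=79.8909, hold=79.3348 ⇒ V=79.8909 exercise | (k=5,j=2): S=61.4685, K−S=56.9315, hold=56.7882 ⇒ V=56.9315 exercise | (k=5,j=3): S=98.1165, K−S=20.2835, hold=28.3538 ⇒ V=28.3538 continue | (k=5,j=4): S=156.6142, K−S=0.0000, hold=6.8742 ⇒ V=6.8742 continue | (k=5,j=5): S=249.9887, K−S=0.0000, hold=0.0000 ⇒ V=0.0000 continue  boundary S*=61.4685
step 4: (k=4,j=0): S=30.4803, K−S=87.9197, hold=87.3188 ⇒ V=87.9197 exercise | (k=4,j=1): S=48.6528, K−S=69.7472, hold=69.2477 ⇒ V=69.7472 exercise | (k=4,j=2): S=77.6600, K−S=40.7400, hold=43.9608 ⇒ V=43.9608 continue | (k=4,j=3): S=123.9614, K−S=0.0000, hold=18.6988 ⇒ V=18.6988 continue | (k=4,j=4): S=197.8681, K−S=0.0000, hold=3.7986 ⇒ V=3.7986 continue  boundary S*=48.6528
step 3: (k=3,j=0): S=38.5091, K−S=79.8909, hold=79.3348 ⇒ V=79.8909 exercise | (k=3,j=1): S=61.4685, K−S=56.9315, hold=57.9237 ⇒ V=57.9237 continue | (k=3,j=2): S=98.1165, K−S=20.2835, hold=32.5365 ⇒ V=32.5365 continue | (k=3,j=3): S=156.6142, K−S=0.0000, hold=12.0075 ⇒ V=12.0075 continue  boundary S*=38.5091
step 2: (k=2,j=0): S=48.6528, K−S=69.7472, hold=69.6852 ⇒ V=69.7472 exercise | (k=2,j=1): S=77.6600, K−S=40.7400, hold=46.3532 ⇒ V=46.3532 continue | (k=2,j=2): S=123.9614, K−S=0.0000, hold=23.2733 ⇒ V=23.2733 continue  boundary S*=48.6528
step 1: (k=1,j=0): S=61.4685, K−S=56.9315, hold=58.9785 ⇒ V=58.9785 continue | (k=1,j=1): S=98.1165, K−S=20.2835, hold=35.8754 ⇒ V=35.8754 continue  boundary S*=-
step 0: (k=0,j=0): S=77.6600, K−S=40.7400, hold=48.4082 ⇒ V=48.4082 continue  boundary S*=-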